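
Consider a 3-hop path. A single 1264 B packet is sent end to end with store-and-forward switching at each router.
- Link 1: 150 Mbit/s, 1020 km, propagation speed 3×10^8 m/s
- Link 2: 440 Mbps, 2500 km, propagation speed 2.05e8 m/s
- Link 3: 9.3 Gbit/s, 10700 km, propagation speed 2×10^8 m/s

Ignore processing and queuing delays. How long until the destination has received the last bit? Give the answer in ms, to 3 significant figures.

L = 1264 × 8 = 10112 bits.
Transmission delays (L/R per hop): 0.0674133, 0.0229818, 0.00108731 ms; sum = 0.0914825 ms.
Propagation delays (d/s per hop): 3.4, 12.1951, 53.5 ms; sum = 69.0951 ms.
End-to-end = 69.2 ms.

69.2 ms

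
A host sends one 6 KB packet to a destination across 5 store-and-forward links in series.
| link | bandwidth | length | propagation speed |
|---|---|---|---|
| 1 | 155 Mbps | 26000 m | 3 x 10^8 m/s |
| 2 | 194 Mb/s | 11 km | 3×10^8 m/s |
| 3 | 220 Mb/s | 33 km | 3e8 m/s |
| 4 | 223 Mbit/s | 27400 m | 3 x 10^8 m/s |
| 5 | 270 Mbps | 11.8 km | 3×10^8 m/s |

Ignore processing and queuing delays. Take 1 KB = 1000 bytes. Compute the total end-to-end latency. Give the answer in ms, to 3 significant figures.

L = 48000 bits.
Transmission delays (L/R per hop): 0.309677, 0.247423, 0.218182, 0.215247, 0.177778 ms; sum = 1.16831 ms.
Propagation delays (d/s per hop): 0.0866667, 0.0366667, 0.11, 0.0913333, 0.0393333 ms; sum = 0.364 ms.
End-to-end = 1.53 ms.

1.53 ms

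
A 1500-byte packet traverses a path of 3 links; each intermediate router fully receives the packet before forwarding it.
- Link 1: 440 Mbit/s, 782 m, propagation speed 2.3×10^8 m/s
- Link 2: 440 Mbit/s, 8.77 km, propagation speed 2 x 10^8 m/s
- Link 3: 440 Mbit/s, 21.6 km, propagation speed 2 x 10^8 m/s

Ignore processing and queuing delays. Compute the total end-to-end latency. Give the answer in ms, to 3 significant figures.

0.237 ms

L = 1500 × 8 = 12000 bits.
Transmission delay per hop = L/R = 12000/440000000 = 0.0272727 ms; 3 hops → 0.0818182 ms.
Propagation delays (d/s per hop): 0.0034, 0.04385, 0.108 ms; sum = 0.15525 ms.
End-to-end = 0.237 ms.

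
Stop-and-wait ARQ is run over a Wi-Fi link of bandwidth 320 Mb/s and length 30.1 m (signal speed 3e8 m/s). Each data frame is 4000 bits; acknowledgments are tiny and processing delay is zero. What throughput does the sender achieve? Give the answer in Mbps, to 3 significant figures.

315 Mbps

t_tx = L/R = 4000/320000000 = 1.25e-05 s.
t_prop = 30.1/300000000 = 1.00333e-07 s; RTT = 2.00667e-07 s.
Cycle = t_tx + RTT = 1.27007e-05 s.
Throughput = L / cycle = 4000 / 1.27007e-05 = 315 Mbps.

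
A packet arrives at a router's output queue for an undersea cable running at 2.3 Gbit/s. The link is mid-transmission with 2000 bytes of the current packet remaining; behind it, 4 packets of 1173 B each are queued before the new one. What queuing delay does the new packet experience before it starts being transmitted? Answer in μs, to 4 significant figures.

23.28 μs

Each queued packet: L/R = 9384/2300000000 = 4.08 μs.
4 queued → 16.32 μs.
Plus remaining 16000 bits of current packet: 6.95652 μs.
Queuing delay = 23.28 μs.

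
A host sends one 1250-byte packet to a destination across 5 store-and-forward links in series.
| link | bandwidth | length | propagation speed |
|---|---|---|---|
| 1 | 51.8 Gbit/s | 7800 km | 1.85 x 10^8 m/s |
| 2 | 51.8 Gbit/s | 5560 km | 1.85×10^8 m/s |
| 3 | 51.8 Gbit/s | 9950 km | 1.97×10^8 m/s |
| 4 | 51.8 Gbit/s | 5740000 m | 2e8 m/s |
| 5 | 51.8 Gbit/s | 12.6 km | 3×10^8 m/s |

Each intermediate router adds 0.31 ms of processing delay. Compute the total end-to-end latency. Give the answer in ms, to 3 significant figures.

153 ms

L = 1250 × 8 = 10000 bits.
Transmission delay per hop = L/R = 10000/51800000000 = 0.00019305 ms; 5 hops → 0.000965251 ms.
Propagation delays (d/s per hop): 42.1622, 30.0541, 50.5076, 28.7, 0.042 ms; sum = 151.466 ms.
Processing at 4 router(s): 4 × 0.31 ms = 1.24 ms.
End-to-end = 153 ms.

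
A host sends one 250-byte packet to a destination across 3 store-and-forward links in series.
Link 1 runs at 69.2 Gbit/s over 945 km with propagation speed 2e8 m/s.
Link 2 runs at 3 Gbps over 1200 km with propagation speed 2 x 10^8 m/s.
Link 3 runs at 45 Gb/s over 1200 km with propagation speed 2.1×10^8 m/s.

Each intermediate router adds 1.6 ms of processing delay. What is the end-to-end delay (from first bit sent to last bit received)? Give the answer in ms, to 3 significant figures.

L = 250 × 8 = 2000 bits.
Transmission delays (L/R per hop): 2.89017e-05, 0.000666667, 4.44444e-05 ms; sum = 0.000740013 ms.
Propagation delays (d/s per hop): 4.725, 6, 5.71429 ms; sum = 16.4393 ms.
Processing at 2 router(s): 2 × 1.6 ms = 3.2 ms.
End-to-end = 19.6 ms.

19.6 ms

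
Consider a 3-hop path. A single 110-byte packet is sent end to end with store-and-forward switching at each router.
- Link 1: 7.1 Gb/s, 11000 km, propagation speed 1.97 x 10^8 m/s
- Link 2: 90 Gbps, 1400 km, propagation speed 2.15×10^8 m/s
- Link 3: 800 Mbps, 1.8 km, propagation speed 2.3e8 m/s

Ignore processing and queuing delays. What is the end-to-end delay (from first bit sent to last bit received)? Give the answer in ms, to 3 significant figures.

L = 110 × 8 = 880 bits.
Transmission delays (L/R per hop): 0.000123944, 9.77778e-06, 0.0011 ms; sum = 0.00123372 ms.
Propagation delays (d/s per hop): 55.8376, 6.51163, 0.00782609 ms; sum = 62.357 ms.
End-to-end = 62.4 ms.

62.4 ms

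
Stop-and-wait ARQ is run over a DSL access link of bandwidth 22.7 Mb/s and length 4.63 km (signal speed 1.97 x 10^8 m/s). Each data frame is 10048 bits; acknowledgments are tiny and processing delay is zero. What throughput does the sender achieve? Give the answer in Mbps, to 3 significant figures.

20.5 Mbps

t_tx = L/R = 10048/22700000 = 0.000442643 s.
t_prop = 4630/197000000 = 2.35025e-05 s; RTT = 4.70051e-05 s.
Cycle = t_tx + RTT = 0.000489648 s.
Throughput = L / cycle = 10048 / 0.000489648 = 20.5 Mbps.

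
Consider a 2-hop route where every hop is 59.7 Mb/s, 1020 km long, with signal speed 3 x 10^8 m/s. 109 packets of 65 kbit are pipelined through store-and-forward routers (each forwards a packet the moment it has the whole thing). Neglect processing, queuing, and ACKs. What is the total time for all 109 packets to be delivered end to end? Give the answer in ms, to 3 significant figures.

Per-hop transmission t_tx = L/R = 65000/59700000 = 1.08878 ms.
Per-hop propagation t_prop = 1020000/300000000 = 3.4 ms.
Pipeline fill: first packet needs 2·t_tx to clear all hops; remaining 108 packets each add one t_tx.
Total = (2+109-1)·t_tx + 2·t_prop = 110·1.08878 + 2·3.4 = 127 ms.

127 ms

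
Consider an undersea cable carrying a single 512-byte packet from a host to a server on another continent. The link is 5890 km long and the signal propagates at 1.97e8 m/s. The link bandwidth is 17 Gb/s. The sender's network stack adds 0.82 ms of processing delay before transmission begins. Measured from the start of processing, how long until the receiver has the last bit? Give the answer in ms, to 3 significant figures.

L = 512 × 8 = 4096 bits.
Transmission delay = L/R = 4096 / 17000000000 = 0.000240941 ms.
Propagation delay = d/s = 5890000 m / 197000000 m/s = 29.8985 ms.
Plus processing delay 0.82 ms = 0.82 ms.
Total = 30.7 ms.

30.7 ms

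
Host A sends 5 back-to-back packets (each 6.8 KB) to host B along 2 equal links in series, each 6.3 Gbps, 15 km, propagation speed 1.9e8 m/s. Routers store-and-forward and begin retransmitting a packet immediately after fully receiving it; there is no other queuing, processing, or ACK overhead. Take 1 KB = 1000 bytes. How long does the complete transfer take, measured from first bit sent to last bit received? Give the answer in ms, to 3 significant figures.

0.210 ms

Per-hop transmission t_tx = L/R = 54400/6300000000 = 0.00863492 ms.
Per-hop propagation t_prop = 15000/190000000 = 0.0789474 ms.
Pipeline fill: first packet needs 2·t_tx to clear all hops; remaining 4 packets each add one t_tx.
Total = (2+5-1)·t_tx + 2·t_prop = 6·0.00863492 + 2·0.0789474 = 0.210 ms.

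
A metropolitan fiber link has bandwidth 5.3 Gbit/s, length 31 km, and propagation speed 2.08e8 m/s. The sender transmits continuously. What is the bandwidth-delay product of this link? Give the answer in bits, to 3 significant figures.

Propagation delay = 31000 / 208000000 = 0.000149038 s.
BDP = R × t_prop = 5300000000 × 0.000149038 = 789904 bits.

790000 bits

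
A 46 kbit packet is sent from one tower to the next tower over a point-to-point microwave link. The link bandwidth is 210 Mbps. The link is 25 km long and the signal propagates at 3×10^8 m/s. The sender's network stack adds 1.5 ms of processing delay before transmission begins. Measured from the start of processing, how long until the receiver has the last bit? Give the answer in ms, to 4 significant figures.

1.802 ms

L = 46000 bits.
Transmission delay = L/R = 46000 / 210000000 = 0.219048 ms.
Propagation delay = d/s = 25000 m / 300000000 m/s = 0.0833333 ms.
Plus processing delay 1.5 ms = 1.5 ms.
Total = 1.802 ms.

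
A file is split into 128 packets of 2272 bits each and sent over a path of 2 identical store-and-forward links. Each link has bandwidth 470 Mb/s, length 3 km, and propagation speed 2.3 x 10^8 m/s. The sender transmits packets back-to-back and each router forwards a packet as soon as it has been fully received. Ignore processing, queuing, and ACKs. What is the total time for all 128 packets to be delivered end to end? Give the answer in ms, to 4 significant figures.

Per-hop transmission t_tx = L/R = 2272/470000000 = 0.00483404 ms.
Per-hop propagation t_prop = 3000/2.3e+08 = 0.0130435 ms.
Pipeline fill: first packet needs 2·t_tx to clear all hops; remaining 127 packets each add one t_tx.
Total = (2+128-1)·t_tx + 2·t_prop = 129·0.00483404 + 2·0.0130435 = 0.6497 ms.

0.6497 ms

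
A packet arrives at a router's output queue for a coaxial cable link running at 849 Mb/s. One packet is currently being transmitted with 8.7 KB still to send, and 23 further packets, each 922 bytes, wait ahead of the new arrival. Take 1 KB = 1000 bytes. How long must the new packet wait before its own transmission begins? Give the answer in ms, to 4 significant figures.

0.2818 ms

Each queued packet: L/R = 7376/849000000 = 0.00868787 ms.
23 queued → 0.199821 ms.
Plus remaining 69600 bits of current packet: 0.0819788 ms.
Queuing delay = 0.2818 ms.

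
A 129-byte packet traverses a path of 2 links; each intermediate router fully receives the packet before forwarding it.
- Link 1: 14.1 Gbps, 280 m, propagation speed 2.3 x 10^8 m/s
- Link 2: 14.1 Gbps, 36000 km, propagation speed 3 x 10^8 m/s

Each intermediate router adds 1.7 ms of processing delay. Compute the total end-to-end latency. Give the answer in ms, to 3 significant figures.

122 ms

L = 129 × 8 = 1032 bits.
Transmission delay per hop = L/R = 1032/14100000000 = 7.31915e-05 ms; 2 hops → 0.000146383 ms.
Propagation delays (d/s per hop): 0.00121739, 120 ms; sum = 120.001 ms.
Processing at 1 router(s): 1 × 1.7 ms = 1.7 ms.
End-to-end = 122 ms.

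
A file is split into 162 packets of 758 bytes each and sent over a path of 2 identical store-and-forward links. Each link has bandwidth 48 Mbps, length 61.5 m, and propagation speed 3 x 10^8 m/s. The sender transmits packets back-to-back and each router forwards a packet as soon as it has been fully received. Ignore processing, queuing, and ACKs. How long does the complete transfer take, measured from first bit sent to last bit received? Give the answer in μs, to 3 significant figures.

Per-hop transmission t_tx = L/R = 6064/48000000 = 126.333 μs.
Per-hop propagation t_prop = 61.5/300000000 = 0.205 μs.
Pipeline fill: first packet needs 2·t_tx to clear all hops; remaining 161 packets each add one t_tx.
Total = (2+162-1)·t_tx + 2·t_prop = 163·126.333 + 2·0.205 = 20600 μs.

20600 μs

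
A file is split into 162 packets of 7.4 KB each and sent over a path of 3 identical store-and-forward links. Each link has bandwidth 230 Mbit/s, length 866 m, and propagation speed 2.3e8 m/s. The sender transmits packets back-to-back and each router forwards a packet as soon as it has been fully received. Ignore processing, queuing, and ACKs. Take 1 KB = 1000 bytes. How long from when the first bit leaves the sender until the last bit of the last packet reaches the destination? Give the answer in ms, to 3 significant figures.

Per-hop transmission t_tx = L/R = 59200/230000000 = 0.257391 ms.
Per-hop propagation t_prop = 866/2.3e+08 = 0.00376522 ms.
Pipeline fill: first packet needs 3·t_tx to clear all hops; remaining 161 packets each add one t_tx.
Total = (3+162-1)·t_tx + 3·t_prop = 164·0.257391 + 3·0.00376522 = 42.2 ms.

42.2 ms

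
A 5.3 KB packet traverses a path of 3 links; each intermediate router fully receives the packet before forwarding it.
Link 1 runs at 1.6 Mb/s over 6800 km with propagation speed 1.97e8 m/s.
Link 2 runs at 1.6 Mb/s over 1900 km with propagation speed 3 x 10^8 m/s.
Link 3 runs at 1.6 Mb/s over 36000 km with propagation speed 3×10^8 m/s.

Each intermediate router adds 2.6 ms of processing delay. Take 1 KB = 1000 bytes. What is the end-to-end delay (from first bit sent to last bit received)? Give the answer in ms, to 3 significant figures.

L = 42400 bits.
Transmission delay per hop = L/R = 42400/1600000 = 26.5 ms; 3 hops → 79.5 ms.
Propagation delays (d/s per hop): 34.5178, 6.33333, 120 ms; sum = 160.851 ms.
Processing at 2 router(s): 2 × 2.6 ms = 5.2 ms.
End-to-end = 246 ms.

246 ms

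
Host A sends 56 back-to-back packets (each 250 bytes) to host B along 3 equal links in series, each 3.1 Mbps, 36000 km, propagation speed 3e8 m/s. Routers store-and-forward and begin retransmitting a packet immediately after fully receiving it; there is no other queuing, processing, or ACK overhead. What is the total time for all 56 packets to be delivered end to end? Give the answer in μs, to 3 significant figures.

397000 μs

Per-hop transmission t_tx = L/R = 2000/3100000 = 645.161 μs.
Per-hop propagation t_prop = 36000000/300000000 = 120000 μs.
Pipeline fill: first packet needs 3·t_tx to clear all hops; remaining 55 packets each add one t_tx.
Total = (3+56-1)·t_tx + 3·t_prop = 58·645.161 + 3·120000 = 397000 μs.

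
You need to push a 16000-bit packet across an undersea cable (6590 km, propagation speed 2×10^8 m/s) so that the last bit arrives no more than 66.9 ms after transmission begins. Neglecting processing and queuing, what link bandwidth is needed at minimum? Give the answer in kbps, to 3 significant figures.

471 kbps

Propagation delay = 6590000 / 200000000 = 32.95 ms.
Transmission budget = 66.9 − 32.95 = 33.95 ms.
R ≥ L / t_tx = 16000 bits / 0.03395 s = 471 kbps.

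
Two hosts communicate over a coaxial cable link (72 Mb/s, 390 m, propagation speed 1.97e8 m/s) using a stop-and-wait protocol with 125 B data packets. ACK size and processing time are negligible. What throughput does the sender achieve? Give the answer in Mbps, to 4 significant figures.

56.03 Mbps

t_tx = L/R = 1000/72000000 = 1.38889e-05 s.
t_prop = 390/197000000 = 1.9797e-06 s; RTT = 3.95939e-06 s.
Cycle = t_tx + RTT = 1.78483e-05 s.
Throughput = L / cycle = 1000 / 1.78483e-05 = 56.03 Mbps.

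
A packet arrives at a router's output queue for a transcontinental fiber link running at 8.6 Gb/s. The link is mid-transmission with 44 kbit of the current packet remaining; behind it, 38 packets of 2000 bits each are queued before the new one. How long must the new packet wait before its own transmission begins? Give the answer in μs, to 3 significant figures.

14.0 μs

Each queued packet: L/R = 2000/8600000000 = 0.232558 μs.
38 queued → 8.83721 μs.
Plus remaining 44000 bits of current packet: 5.11628 μs.
Queuing delay = 14.0 μs.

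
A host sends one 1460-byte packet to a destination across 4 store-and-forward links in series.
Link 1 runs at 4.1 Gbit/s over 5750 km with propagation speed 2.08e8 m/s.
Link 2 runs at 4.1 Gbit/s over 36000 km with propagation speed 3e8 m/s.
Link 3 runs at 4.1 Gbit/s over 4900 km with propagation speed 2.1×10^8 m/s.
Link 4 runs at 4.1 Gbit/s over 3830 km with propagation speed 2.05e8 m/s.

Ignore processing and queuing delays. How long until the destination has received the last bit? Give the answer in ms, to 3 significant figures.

L = 1460 × 8 = 11680 bits.
Transmission delay per hop = L/R = 11680/4.1e+09 = 0.00284878 ms; 4 hops → 0.0113951 ms.
Propagation delays (d/s per hop): 27.6442, 120, 23.3333, 18.6829 ms; sum = 189.66 ms.
End-to-end = 190 ms.

190 ms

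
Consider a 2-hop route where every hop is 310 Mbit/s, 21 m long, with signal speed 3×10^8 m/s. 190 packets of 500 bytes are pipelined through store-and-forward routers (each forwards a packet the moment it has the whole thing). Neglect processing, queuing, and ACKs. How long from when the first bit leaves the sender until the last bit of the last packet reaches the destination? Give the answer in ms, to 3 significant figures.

Per-hop transmission t_tx = L/R = 4000/310000000 = 0.0129032 ms.
Per-hop propagation t_prop = 21/300000000 = 7e-05 ms.
Pipeline fill: first packet needs 2·t_tx to clear all hops; remaining 189 packets each add one t_tx.
Total = (2+190-1)·t_tx + 2·t_prop = 191·0.0129032 + 2·7e-05 = 2.46 ms.

2.46 ms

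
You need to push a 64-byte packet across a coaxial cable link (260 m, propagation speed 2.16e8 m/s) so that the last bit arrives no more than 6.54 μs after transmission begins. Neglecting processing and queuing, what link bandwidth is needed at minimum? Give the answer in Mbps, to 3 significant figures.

95.9 Mbps

L = 512 bits.
Propagation delay = 260 / 216000000 = 1.2037 μs.
Transmission budget = 6.54 − 1.2037 = 5.3363 μs.
R ≥ L / t_tx = 512 bits / 5.3363e-06 s = 95.9 Mbps.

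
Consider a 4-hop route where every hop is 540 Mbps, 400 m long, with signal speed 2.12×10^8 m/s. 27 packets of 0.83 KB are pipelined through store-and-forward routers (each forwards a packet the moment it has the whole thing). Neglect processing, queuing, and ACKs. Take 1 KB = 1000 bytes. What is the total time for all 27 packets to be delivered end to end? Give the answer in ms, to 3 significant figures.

0.376 ms

Per-hop transmission t_tx = L/R = 6640/540000000 = 0.0122963 ms.
Per-hop propagation t_prop = 400/212000000 = 0.00188679 ms.
Pipeline fill: first packet needs 4·t_tx to clear all hops; remaining 26 packets each add one t_tx.
Total = (4+27-1)·t_tx + 4·t_prop = 30·0.0122963 + 4·0.00188679 = 0.376 ms.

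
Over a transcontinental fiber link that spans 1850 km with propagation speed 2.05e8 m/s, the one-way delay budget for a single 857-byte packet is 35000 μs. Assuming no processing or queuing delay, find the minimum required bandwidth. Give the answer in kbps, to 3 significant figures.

L = 6856 bits.
Propagation delay = 1850000 / 2.05e+08 = 9024.39 μs.
Transmission budget = 35000 − 9024.39 = 25975.6 μs.
R ≥ L / t_tx = 6856 bits / 0.0259756 s = 264 kbps.

264 kbps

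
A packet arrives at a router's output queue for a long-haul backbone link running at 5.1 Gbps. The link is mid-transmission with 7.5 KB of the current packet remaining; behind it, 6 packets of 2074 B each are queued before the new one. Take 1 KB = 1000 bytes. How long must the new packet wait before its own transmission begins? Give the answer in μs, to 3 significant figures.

Each queued packet: L/R = 16592/5100000000 = 3.25333 μs.
6 queued → 19.52 μs.
Plus remaining 60000 bits of current packet: 11.7647 μs.
Queuing delay = 31.3 μs.

31.3 μs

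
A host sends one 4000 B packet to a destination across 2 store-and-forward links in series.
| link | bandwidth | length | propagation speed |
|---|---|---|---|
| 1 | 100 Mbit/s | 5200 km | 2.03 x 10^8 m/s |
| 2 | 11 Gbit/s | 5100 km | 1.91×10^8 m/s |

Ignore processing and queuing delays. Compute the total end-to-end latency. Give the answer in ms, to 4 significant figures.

L = 4000 × 8 = 32000 bits.
Transmission delays (L/R per hop): 0.32, 0.00290909 ms; sum = 0.322909 ms.
Propagation delays (d/s per hop): 25.6158, 26.7016 ms; sum = 52.3173 ms.
End-to-end = 52.64 ms.

52.64 ms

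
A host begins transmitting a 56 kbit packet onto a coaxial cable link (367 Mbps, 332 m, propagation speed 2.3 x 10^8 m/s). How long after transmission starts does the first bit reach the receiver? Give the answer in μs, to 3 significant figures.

1.44 μs

First bit experiences only propagation delay: d/s = 332/2.3e+08 = 1.44 μs.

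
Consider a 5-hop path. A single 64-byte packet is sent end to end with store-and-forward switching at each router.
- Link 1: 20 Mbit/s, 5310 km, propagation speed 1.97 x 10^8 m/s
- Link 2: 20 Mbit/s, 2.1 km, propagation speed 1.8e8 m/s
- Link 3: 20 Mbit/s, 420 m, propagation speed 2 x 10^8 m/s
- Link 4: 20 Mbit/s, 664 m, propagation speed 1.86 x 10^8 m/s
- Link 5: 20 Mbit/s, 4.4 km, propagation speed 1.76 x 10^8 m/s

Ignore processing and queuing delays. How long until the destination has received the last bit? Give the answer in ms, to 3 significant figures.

L = 64 × 8 = 512 bits.
Transmission delay per hop = L/R = 512/20000000 = 0.0256 ms; 5 hops → 0.128 ms.
Propagation delays (d/s per hop): 26.9543, 0.0116667, 0.0021, 0.00356989, 0.025 ms; sum = 26.9967 ms.
End-to-end = 27.1 ms.

27.1 ms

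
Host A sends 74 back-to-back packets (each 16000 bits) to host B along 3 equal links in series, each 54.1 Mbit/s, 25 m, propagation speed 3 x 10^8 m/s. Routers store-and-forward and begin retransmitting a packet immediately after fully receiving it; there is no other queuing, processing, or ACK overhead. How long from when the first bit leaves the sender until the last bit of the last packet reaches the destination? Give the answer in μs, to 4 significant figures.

22480 μs

Per-hop transmission t_tx = L/R = 16000/54100000 = 295.749 μs.
Per-hop propagation t_prop = 25/300000000 = 0.0833333 μs.
Pipeline fill: first packet needs 3·t_tx to clear all hops; remaining 73 packets each add one t_tx.
Total = (3+74-1)·t_tx + 3·t_prop = 76·295.749 + 3·0.0833333 = 22480 μs.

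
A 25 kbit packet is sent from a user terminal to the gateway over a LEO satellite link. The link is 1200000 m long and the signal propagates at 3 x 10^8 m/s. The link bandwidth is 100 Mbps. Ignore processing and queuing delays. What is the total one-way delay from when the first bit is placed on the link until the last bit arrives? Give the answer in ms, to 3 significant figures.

4.25 ms

L = 25000 bits.
Transmission delay = L/R = 25000 / 100000000 = 0.25 ms.
Propagation delay = d/s = 1200000 m / 300000000 m/s = 4 ms.
Total = 4.25 ms.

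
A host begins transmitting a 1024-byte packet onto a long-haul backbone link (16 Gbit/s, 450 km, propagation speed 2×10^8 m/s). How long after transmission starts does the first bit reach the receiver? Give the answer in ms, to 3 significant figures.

2.25 ms

First bit experiences only propagation delay: d/s = 450000/200000000 = 2.25 ms.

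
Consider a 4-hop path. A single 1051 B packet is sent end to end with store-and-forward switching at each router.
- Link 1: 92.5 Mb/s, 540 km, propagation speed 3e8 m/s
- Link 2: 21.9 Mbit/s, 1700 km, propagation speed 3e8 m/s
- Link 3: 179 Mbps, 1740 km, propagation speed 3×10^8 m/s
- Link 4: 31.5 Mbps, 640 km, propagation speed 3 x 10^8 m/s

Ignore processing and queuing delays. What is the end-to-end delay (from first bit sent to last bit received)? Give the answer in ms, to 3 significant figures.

L = 1051 × 8 = 8408 bits.
Transmission delays (L/R per hop): 0.0908973, 0.383927, 0.0469721, 0.266921 ms; sum = 0.788717 ms.
Propagation delays (d/s per hop): 1.8, 5.66667, 5.8, 2.13333 ms; sum = 15.4 ms.
End-to-end = 16.2 ms.

16.2 ms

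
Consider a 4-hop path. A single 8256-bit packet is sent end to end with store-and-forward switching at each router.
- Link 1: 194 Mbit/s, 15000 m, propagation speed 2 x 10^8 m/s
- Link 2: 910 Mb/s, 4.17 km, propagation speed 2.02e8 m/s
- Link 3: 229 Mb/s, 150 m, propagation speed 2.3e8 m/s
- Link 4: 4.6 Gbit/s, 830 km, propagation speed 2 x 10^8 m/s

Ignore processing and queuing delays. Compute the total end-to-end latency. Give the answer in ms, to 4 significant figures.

Transmission delays (L/R per hop): 0.0425567, 0.00907253, 0.0360524, 0.00179478 ms; sum = 0.0894764 ms.
Propagation delays (d/s per hop): 0.075, 0.0206436, 0.000652174, 4.15 ms; sum = 4.2463 ms.
End-to-end = 4.336 ms.

4.336 ms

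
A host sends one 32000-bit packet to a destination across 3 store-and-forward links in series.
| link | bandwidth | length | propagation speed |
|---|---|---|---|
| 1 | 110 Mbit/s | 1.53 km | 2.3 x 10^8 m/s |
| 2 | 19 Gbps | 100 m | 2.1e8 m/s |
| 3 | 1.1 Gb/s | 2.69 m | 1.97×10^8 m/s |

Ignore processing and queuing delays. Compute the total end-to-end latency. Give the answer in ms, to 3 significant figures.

Transmission delays (L/R per hop): 0.290909, 0.00168421, 0.0290909 ms; sum = 0.321684 ms.
Propagation delays (d/s per hop): 0.00665217, 0.00047619, 1.36548e-05 ms; sum = 0.00714202 ms.
End-to-end = 0.329 ms.

0.329 ms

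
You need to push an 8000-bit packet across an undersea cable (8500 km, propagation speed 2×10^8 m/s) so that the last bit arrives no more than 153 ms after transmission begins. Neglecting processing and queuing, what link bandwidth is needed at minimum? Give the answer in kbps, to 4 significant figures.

Propagation delay = 8500000 / 200000000 = 42.5 ms.
Transmission budget = 153 − 42.5 = 110.5 ms.
R ≥ L / t_tx = 8000 bits / 0.1105 s = 72.40 kbps.

72.40 kbps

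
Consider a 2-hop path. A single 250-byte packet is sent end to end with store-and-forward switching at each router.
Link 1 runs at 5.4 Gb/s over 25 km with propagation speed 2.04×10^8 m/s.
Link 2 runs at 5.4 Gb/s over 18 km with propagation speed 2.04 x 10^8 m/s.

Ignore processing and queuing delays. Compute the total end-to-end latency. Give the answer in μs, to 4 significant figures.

L = 250 × 8 = 2000 bits.
Transmission delay per hop = L/R = 2000/5400000000 = 0.37037 μs; 2 hops → 0.740741 μs.
Propagation delays (d/s per hop): 122.549, 88.2353 μs; sum = 210.784 μs.
End-to-end = 211.5 μs.

211.5 μs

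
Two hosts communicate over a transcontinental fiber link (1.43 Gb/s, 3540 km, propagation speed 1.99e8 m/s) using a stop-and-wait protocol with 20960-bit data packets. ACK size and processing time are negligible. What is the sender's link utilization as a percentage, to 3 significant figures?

t_tx = L/R = 20960/1430000000 = 1.46573e-05 s.
t_prop = 3540000/199000000 = 0.0177889 s; RTT = 0.0355779 s.
Cycle = t_tx + RTT = 0.0355925 s.
Utilization = t_tx / cycle = 1.46573e-05/0.0355925 = 0.0412 %.

0.0412 %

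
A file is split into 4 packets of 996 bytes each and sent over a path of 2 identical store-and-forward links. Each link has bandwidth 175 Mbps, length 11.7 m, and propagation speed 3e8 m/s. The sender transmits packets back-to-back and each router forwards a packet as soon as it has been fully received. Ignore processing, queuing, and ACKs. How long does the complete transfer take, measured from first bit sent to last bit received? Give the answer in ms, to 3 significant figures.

Per-hop transmission t_tx = L/R = 7968/175000000 = 0.0455314 ms.
Per-hop propagation t_prop = 11.7/300000000 = 3.9e-05 ms.
Pipeline fill: first packet needs 2·t_tx to clear all hops; remaining 3 packets each add one t_tx.
Total = (2+4-1)·t_tx + 2·t_prop = 5·0.0455314 + 2·3.9e-05 = 0.228 ms.

0.228 ms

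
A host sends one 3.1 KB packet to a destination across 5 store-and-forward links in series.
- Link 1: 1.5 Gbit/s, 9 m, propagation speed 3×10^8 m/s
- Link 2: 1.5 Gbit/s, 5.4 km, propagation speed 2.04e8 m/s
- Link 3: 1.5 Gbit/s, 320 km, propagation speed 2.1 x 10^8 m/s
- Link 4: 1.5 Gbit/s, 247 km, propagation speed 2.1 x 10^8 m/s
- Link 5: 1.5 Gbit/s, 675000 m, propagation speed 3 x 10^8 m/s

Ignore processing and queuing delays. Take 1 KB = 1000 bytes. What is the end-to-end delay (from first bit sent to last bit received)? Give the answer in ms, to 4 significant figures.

L = 24800 bits.
Transmission delay per hop = L/R = 24800/1500000000 = 0.0165333 ms; 5 hops → 0.0826667 ms.
Propagation delays (d/s per hop): 3e-05, 0.0264706, 1.52381, 1.17619, 2.25 ms; sum = 4.9765 ms.
End-to-end = 5.059 ms.

5.059 ms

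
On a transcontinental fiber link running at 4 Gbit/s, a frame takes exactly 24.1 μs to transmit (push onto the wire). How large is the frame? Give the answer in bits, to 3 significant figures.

96400 bits

L = R × t_tx = 4000000000 b/s × 2.41e-05 s = 96400 bits.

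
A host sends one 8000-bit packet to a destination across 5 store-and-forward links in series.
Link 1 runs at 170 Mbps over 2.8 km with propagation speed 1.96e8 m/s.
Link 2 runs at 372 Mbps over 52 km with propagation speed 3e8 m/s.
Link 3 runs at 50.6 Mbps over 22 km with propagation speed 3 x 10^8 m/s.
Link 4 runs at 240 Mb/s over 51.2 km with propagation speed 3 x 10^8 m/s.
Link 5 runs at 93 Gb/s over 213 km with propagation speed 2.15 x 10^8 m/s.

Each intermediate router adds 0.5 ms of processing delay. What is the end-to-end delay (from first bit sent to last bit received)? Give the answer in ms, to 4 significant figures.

3.682 ms

Transmission delays (L/R per hop): 0.0470588, 0.0215054, 0.158103, 0.0333333, 8.60215e-05 ms; sum = 0.260086 ms.
Propagation delays (d/s per hop): 0.0142857, 0.173333, 0.0733333, 0.170667, 0.990698 ms; sum = 1.42232 ms.
Processing at 4 router(s): 4 × 0.5 ms = 2 ms.
End-to-end = 3.682 ms.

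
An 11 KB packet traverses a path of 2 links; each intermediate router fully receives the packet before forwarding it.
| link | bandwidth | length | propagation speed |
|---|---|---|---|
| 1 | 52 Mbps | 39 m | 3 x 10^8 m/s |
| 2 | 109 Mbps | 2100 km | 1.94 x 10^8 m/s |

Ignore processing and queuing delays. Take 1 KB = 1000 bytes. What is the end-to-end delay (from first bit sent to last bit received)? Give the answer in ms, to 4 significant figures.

L = 88000 bits.
Transmission delays (L/R per hop): 1.69231, 0.807339 ms; sum = 2.49965 ms.
Propagation delays (d/s per hop): 0.00013, 10.8247 ms; sum = 10.8249 ms.
End-to-end = 13.32 ms.

13.32 ms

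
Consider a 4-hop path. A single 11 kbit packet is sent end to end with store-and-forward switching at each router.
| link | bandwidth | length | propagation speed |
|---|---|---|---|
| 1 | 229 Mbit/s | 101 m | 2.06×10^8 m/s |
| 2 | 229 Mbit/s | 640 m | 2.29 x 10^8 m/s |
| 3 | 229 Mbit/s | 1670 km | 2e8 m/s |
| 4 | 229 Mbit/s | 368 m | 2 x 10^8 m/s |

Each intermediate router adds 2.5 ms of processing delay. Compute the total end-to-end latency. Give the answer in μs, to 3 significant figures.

L = 11000 bits.
Transmission delay per hop = L/R = 11000/229000000 = 48.0349 μs; 4 hops → 192.14 μs.
Propagation delays (d/s per hop): 0.490291, 2.79476, 8350, 1.84 μs; sum = 8355.13 μs.
Processing at 3 router(s): 3 × 2.5 ms = 7500 μs.
End-to-end = 16000 μs.

16000 μs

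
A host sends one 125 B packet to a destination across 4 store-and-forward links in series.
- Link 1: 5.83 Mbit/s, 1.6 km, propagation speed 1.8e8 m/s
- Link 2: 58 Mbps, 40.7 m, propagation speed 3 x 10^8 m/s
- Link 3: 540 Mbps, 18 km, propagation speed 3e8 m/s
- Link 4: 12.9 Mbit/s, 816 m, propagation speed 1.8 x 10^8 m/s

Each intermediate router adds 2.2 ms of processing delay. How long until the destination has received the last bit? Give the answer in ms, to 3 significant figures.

L = 125 × 8 = 1000 bits.
Transmission delays (L/R per hop): 0.171527, 0.0172414, 0.00185185, 0.0775194 ms; sum = 0.268139 ms.
Propagation delays (d/s per hop): 0.00888889, 0.000135667, 0.06, 0.00453333 ms; sum = 0.0735579 ms.
Processing at 3 router(s): 3 × 2.2 ms = 6.6 ms.
End-to-end = 6.94 ms.

6.94 ms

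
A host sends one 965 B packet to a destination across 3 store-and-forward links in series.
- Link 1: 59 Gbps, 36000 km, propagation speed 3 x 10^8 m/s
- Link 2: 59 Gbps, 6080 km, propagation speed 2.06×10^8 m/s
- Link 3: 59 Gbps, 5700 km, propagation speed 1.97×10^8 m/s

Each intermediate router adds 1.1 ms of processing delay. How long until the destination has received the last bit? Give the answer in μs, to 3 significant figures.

L = 965 × 8 = 7720 bits.
Transmission delay per hop = L/R = 7720/59000000000 = 0.130847 μs; 3 hops → 0.392542 μs.
Propagation delays (d/s per hop): 120000, 29514.6, 28934 μs; sum = 178449 μs.
Processing at 2 router(s): 2 × 1.1 ms = 2200 μs.
End-to-end = 181000 μs.

181000 μs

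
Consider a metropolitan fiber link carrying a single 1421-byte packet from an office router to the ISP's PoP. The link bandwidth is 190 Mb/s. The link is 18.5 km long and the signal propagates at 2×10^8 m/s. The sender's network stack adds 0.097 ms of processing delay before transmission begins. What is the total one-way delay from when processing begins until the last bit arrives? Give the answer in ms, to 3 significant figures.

L = 1421 × 8 = 11368 bits.
Transmission delay = L/R = 11368 / 190000000 = 0.0598316 ms.
Propagation delay = d/s = 18500 m / 200000000 m/s = 0.0925 ms.
Plus processing delay 0.097 ms = 0.097 ms.
Total = 0.249 ms.

0.249 ms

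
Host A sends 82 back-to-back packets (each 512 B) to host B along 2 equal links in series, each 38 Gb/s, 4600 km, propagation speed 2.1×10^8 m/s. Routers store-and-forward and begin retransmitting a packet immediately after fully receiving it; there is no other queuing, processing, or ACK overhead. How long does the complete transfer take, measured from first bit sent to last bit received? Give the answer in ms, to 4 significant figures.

Per-hop transmission t_tx = L/R = 4096/38000000000 = 0.000107789 ms.
Per-hop propagation t_prop = 4600000/210000000 = 21.9048 ms.
Pipeline fill: first packet needs 2·t_tx to clear all hops; remaining 81 packets each add one t_tx.
Total = (2+82-1)·t_tx + 2·t_prop = 83·0.000107789 + 2·21.9048 = 43.82 ms.

43.82 ms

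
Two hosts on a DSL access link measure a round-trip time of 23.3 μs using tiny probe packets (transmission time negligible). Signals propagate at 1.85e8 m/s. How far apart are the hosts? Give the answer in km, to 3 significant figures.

One-way propagation = RTT/2 = 11.65 μs.
d = s × t = 185000000 × 1.165e-05 = 2.16 km.

2.16 km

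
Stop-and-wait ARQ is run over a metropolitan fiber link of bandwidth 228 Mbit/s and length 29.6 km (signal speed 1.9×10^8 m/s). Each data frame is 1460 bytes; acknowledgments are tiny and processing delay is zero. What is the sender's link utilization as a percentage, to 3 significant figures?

14.1 %

t_tx = L/R = 11680/228000000 = 5.12281e-05 s.
t_prop = 29600/190000000 = 0.000155789 s; RTT = 0.000311579 s.
Cycle = t_tx + RTT = 0.000362807 s.
Utilization = t_tx / cycle = 5.12281e-05/0.000362807 = 14.1 %.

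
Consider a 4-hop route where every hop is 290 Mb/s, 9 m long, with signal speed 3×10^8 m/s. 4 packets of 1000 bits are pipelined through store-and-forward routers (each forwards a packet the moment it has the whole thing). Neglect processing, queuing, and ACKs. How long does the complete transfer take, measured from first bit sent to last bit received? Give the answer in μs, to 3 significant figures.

24.3 μs

Per-hop transmission t_tx = L/R = 1000/290000000 = 3.44828 μs.
Per-hop propagation t_prop = 9/300000000 = 0.03 μs.
Pipeline fill: first packet needs 4·t_tx to clear all hops; remaining 3 packets each add one t_tx.
Total = (4+4-1)·t_tx + 4·t_prop = 7·3.44828 + 4·0.03 = 24.3 μs.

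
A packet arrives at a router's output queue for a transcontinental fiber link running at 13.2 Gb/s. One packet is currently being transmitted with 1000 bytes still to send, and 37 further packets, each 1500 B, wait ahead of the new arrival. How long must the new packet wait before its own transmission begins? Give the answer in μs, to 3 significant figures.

34.2 μs

Each queued packet: L/R = 12000/13200000000 = 0.909091 μs.
37 queued → 33.6364 μs.
Plus remaining 8000 bits of current packet: 0.606061 μs.
Queuing delay = 34.2 μs.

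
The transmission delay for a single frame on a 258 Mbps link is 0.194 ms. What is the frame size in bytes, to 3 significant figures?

6260 bytes

L = R × t_tx = 258000000 b/s × 0.000194 s = 50052 bits.
In bytes: 50052 / 8 = 6260 bytes.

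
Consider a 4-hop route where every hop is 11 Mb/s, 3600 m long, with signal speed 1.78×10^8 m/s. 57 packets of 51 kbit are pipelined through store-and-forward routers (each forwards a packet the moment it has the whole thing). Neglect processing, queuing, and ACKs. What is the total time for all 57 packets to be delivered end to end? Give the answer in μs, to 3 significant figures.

278000 μs

Per-hop transmission t_tx = L/R = 51000/11000000 = 4636.36 μs.
Per-hop propagation t_prop = 3600/178000000 = 20.2247 μs.
Pipeline fill: first packet needs 4·t_tx to clear all hops; remaining 56 packets each add one t_tx.
Total = (4+57-1)·t_tx + 4·t_prop = 60·4636.36 + 4·20.2247 = 278000 μs.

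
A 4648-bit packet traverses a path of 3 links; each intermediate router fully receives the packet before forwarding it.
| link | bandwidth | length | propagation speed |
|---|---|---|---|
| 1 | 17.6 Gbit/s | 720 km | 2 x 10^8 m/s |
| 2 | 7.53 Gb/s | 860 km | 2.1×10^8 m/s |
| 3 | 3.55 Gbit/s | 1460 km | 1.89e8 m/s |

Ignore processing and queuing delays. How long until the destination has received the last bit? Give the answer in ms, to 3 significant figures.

Transmission delays (L/R per hop): 0.000264091, 0.000617264, 0.0013093 ms; sum = 0.00219065 ms.
Propagation delays (d/s per hop): 3.6, 4.09524, 7.72487 ms; sum = 15.4201 ms.
End-to-end = 15.4 ms.

15.4 ms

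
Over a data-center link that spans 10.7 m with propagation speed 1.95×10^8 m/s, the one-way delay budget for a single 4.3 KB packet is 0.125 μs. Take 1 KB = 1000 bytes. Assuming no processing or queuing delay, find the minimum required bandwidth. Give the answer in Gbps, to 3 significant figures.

L = 34400 bits.
Propagation delay = 10.7 / 195000000 = 0.0548718 μs.
Transmission budget = 0.125 − 0.0548718 = 0.0701282 μs.
R ≥ L / t_tx = 34400 bits / 7.01282e-08 s = 491 Gbps.

491 Gbps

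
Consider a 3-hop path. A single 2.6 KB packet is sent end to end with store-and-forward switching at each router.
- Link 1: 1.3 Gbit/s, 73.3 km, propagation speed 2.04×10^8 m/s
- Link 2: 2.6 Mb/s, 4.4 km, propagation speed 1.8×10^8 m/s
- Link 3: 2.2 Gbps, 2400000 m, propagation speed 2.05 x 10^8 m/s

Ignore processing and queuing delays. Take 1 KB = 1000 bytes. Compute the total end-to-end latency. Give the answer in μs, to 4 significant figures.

20120 μs

L = 20800 bits.
Transmission delays (L/R per hop): 16, 8000, 9.45455 μs; sum = 8025.45 μs.
Propagation delays (d/s per hop): 359.314, 24.4444, 11707.3 μs; sum = 12091.1 μs.
End-to-end = 20120 μs.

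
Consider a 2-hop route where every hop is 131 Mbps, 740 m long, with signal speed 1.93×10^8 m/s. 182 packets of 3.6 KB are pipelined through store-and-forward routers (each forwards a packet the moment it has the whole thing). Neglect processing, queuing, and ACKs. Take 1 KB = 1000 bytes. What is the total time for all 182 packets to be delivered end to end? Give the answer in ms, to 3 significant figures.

Per-hop transmission t_tx = L/R = 28800/131000000 = 0.219847 ms.
Per-hop propagation t_prop = 740/193000000 = 0.0038342 ms.
Pipeline fill: first packet needs 2·t_tx to clear all hops; remaining 181 packets each add one t_tx.
Total = (2+182-1)·t_tx + 2·t_prop = 183·0.219847 + 2·0.0038342 = 40.2 ms.

40.2 ms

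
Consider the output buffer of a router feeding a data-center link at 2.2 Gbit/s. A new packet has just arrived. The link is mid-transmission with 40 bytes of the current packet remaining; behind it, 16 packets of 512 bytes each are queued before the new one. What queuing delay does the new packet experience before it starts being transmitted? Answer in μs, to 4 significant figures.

Each queued packet: L/R = 4096/2200000000 = 1.86182 μs.
16 queued → 29.7891 μs.
Plus remaining 320 bits of current packet: 0.145455 μs.
Queuing delay = 29.93 μs.

29.93 μs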